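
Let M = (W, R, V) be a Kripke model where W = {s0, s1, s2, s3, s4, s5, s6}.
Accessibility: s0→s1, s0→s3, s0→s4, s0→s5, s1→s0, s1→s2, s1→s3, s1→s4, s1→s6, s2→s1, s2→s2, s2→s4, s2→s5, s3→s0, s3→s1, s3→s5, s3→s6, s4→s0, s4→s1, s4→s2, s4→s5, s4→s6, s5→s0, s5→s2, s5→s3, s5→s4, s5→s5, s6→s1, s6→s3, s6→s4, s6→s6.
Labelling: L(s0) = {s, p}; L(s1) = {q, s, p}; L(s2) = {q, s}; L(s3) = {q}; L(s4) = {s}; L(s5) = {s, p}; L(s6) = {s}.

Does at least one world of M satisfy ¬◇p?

No

Let φ = ¬◇p. Evaluate φ at each world:
  s0 (successors {s1, s3, s4, s5}): φ is false.
  s1 (successors {s0, s2, s3, s4, s6}): φ is false.
  s2 (successors {s1, s2, s4, s5}): φ is false.
  s3 (successors {s0, s1, s5, s6}): φ is false.
  s4 (successors {s0, s1, s2, s5, s6}): φ is false.
  s5 (successors {s0, s2, s3, s4, s5}): φ is false.
  s6 (successors {s1, s3, s4, s6}): φ is false.
For instance, at s2:
  At s2: ◇p is true, so ¬◇p is false.
    At s2: ◇p requires p at some successor in {s1, s2, s4, s5}.
      p holds at s1, so ◇p is true at s2.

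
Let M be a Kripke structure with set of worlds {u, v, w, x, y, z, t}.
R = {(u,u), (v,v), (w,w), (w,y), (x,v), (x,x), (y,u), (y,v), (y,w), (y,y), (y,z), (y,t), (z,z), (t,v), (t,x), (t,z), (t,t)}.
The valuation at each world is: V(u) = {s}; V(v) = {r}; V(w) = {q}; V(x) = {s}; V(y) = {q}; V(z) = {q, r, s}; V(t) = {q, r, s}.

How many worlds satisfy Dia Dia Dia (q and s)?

Recall that Dia ψ holds at a world iff ψ holds at some accessible world.
Let φ = Dia Dia Dia (q and s). Evaluate φ at each world:
  u (successors {u}): φ is false.
  v (successors {v}): φ is false.
  w (successors {w, y}): φ is true.
  x (successors {v, x}): φ is false.
  y (successors {u, v, w, y, z, t}): φ is true.
  z (successors {z}): φ is true.
  t (successors {v, x, z, t}): φ is true.
For instance, at y:
  At y: Dia Dia Dia (q and s) requires Dia Dia (q and s) at some successor in {u, v, w, y, z, t}.
    Dia Dia (q and s) holds at w, so Dia Dia Dia (q and s) is true at y.
      At w: Dia Dia (q and s) requires Dia (q and s) at some successor in {w, y}.
        Dia (q and s) holds at y, so Dia Dia (q and s) is true at w.
Satisfying worlds: {w, y, z, t}

4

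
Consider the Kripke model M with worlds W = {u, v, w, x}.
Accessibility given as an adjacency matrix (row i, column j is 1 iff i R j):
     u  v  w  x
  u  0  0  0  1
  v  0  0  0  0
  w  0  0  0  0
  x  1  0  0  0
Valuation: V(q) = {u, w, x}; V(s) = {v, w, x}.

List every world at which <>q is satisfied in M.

Let φ = <>q. Evaluate φ at each world:
  u (successors {x}): φ is true.
  v (successors ∅): φ is false.
  w (successors ∅): φ is false.
  x (successors {u}): φ is true.
For instance, at x:
  At x: <>q requires q at some successor in {u}.
    q holds at u, so <>q is true at x.
Satisfying worlds: {u, x}

u, x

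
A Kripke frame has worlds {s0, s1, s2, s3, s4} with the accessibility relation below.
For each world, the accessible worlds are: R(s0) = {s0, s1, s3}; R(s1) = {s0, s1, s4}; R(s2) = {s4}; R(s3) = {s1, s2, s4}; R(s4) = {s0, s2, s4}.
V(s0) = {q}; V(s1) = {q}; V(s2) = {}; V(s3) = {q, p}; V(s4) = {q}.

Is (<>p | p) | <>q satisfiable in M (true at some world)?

Yes

Let φ = (<>p | p) | <>q. Evaluate φ at each world:
  s0 (successors {s0, s1, s3}): φ is true.
  s1 (successors {s0, s1, s4}): φ is true.
  s2 (successors {s4}): φ is true.
  s3 (successors {s1, s2, s4}): φ is true.
  s4 (successors {s0, s2, s4}): φ is true.
Detail at s0 (witness):
  At s0: <>p | p is true, <>q is true, so (<>p | p) | <>q is true.
    At s0: <>p is true, p is false, so <>p | p is true.
      At s0: <>p requires p at some successor in {s0, s1, s3}.
        p holds at s3, so <>p is true at s0.
    At s0: <>q requires q at some successor in {s0, s1, s3}.
      q holds at s0, so <>q is true at s0.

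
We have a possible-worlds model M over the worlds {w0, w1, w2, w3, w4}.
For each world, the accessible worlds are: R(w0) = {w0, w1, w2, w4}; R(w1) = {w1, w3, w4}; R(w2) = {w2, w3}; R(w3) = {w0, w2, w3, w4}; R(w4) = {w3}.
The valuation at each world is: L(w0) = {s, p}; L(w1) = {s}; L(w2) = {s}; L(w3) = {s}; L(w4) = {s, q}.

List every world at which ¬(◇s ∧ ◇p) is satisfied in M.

Recall that ◇ψ holds at a world iff ψ holds at some accessible world.
Let φ = ¬(◇s ∧ ◇p). Evaluate φ at each world:
  w0 (successors {w0, w1, w2, w4}): φ is false.
  w1 (successors {w1, w3, w4}): φ is true.
  w2 (successors {w2, w3}): φ is true.
  w3 (successors {w0, w2, w3, w4}): φ is false.
  w4 (successors {w3}): φ is true.
For instance, at w1:
  At w1: ◇s ∧ ◇p is false, so ¬(◇s ∧ ◇p) is true.
    At w1: ◇s is true, ◇p is false, so ◇s ∧ ◇p is false.
      At w1: ◇s requires s at some successor in {w1, w3, w4}.
        s holds at w1, so ◇s is true at w1.
      At w1: ◇p requires p at some successor in {w1, w3, w4}.
        At w1: p is false.
        At w3: p is false.
        At w4: p is false.
      So ◇p is false at w1.
Satisfying worlds: {w1, w2, w4}

w1, w2, w4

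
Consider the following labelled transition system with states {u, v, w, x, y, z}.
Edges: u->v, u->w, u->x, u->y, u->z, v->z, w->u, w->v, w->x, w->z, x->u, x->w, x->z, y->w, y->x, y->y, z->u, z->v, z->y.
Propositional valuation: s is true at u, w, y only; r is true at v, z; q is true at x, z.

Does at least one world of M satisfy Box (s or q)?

Let φ = Box (s or q). Evaluate φ at each world:
  u (successors {v, w, x, y, z}): φ is false.
  v (successors {z}): φ is true.
  w (successors {u, v, x, z}): φ is false.
  x (successors {u, w, z}): φ is true.
  y (successors {w, x, y}): φ is true.
  z (successors {u, v, y}): φ is false.
Detail at v (witness):
  At v: Box (s or q) requires s or q at every successor {z}.
    At z: s or q is true.
  So Box (s or q) is true at v.

Yes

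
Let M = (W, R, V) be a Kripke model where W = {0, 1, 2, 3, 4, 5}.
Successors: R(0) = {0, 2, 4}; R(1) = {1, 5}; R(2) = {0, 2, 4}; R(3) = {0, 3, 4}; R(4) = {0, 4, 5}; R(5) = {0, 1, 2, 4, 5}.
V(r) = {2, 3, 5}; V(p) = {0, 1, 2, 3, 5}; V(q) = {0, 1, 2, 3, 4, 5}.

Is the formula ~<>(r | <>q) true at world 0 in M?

No

Recall that <>ψ holds at a world iff ψ holds at some accessible world.
At 0: <>(r | <>q) is true, so ~<>(r | <>q) is false.
  At 0: <>(r | <>q) requires r | <>q at some successor in {0, 2, 4}.
    r | <>q holds at 0, so <>(r | <>q) is true at 0.
      At 0: r is false, <>q is true, so r | <>q is true.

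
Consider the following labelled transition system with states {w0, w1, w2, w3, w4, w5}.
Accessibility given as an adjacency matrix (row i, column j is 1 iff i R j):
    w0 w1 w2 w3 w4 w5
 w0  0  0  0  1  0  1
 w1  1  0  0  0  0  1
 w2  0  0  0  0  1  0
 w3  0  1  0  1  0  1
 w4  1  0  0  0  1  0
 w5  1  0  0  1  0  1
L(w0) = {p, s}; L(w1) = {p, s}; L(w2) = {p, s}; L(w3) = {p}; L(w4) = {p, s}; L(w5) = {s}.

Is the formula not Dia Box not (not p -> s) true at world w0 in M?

At w0: Dia Box not (not p -> s) is false, so not Dia Box not (not p -> s) is true.
  At w0: Dia Box not (not p -> s) requires Box not (not p -> s) at some successor in {w3, w5}.
    At w3: Box not (not p -> s) is false.
    At w5: Box not (not p -> s) is false.
  So Dia Box not (not p -> s) is false at w0.

Yes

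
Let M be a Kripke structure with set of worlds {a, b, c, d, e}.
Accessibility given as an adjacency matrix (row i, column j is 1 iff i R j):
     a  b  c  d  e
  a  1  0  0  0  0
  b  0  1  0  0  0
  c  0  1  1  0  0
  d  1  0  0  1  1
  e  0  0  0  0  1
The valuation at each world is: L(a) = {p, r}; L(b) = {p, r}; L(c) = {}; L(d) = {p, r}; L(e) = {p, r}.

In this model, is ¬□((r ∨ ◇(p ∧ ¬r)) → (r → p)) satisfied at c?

At c: □((r ∨ ◇(p ∧ ¬r)) → (r → p)) is true, so ¬□((r ∨ ◇(p ∧ ¬r)) → (r → p)) is false.
  At c: □((r ∨ ◇(p ∧ ¬r)) → (r → p)) requires (r ∨ ◇(p ∧ ¬r)) → (r → p) at every successor {b, c}.
      At b: r ∨ ◇(p ∧ ¬r) is true, r → p is true, so (r ∨ ◇(p ∧ ¬r)) → (r → p) is true.
      At c: r ∨ ◇(p ∧ ¬r) is false, r → p is true, so (r ∨ ◇(p ∧ ¬r)) → (r → p) is true.
  So □((r ∨ ◇(p ∧ ¬r)) → (r → p)) is true at c.

No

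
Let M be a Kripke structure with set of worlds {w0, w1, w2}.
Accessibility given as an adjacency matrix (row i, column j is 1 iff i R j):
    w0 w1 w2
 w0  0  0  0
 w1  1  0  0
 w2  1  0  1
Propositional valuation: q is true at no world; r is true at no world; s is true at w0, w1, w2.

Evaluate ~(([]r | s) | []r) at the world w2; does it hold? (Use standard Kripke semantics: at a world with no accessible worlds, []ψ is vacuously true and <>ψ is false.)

No

At w2: ([]r | s) | []r is true, so ~(([]r | s) | []r) is false.
  At w2: []r | s is true, []r is false, so ([]r | s) | []r is true.
    At w2: []r is false, s is true, so []r | s is true.
      At w2: []r requires r at every successor {w0, w2}.
        r fails at w0, so []r is false at w2.
    At w2: []r requires r at every successor {w0, w2}.
      r fails at w0, so []r is false at w2.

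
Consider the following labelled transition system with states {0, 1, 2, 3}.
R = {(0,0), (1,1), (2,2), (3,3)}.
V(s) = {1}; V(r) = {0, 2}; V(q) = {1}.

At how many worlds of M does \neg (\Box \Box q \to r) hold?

Let φ = \neg (\Box \Box q \to r). Evaluate φ at each world:
  0 (successors {0}): φ is false.
  1 (successors {1}): φ is true.
  2 (successors {2}): φ is false.
  3 (successors {3}): φ is false.
For instance, at 1:
  At 1: \Box \Box q \to r is false, so \neg (\Box \Box q \to r) is true.
    At 1: \Box \Box q is true, r is false, so \Box \Box q \to r is false.
      At 1: \Box \Box q requires \Box q at every successor {1}.
        At 1: \Box q is true.
      So \Box \Box q is true at 1.
Satisfying worlds: {1}

1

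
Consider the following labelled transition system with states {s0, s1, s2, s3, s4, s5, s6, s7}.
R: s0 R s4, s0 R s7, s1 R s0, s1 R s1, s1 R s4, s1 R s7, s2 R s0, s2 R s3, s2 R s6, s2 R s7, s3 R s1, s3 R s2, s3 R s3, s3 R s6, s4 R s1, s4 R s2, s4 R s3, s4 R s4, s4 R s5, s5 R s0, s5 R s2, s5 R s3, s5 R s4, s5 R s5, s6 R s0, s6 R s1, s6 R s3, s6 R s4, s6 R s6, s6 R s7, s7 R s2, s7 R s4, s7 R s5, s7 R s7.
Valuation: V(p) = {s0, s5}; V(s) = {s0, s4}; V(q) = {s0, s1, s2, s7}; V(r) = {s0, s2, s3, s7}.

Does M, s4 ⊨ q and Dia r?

At s4: q is false, Dia r is true, so q and Dia r is false.
  At s4: Dia r requires r at some successor in {s1, s2, s3, s4, s5}.
    r holds at s2, so Dia r is true at s4.

No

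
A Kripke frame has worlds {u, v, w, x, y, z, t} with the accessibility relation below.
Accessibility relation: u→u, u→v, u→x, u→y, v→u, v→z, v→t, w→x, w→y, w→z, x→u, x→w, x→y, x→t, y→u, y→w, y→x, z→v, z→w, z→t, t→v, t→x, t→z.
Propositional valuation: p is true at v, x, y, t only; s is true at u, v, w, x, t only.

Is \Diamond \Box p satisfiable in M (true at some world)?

No

Let φ = \Diamond \Box p. Evaluate φ at each world:
  u (successors {u, v, x, y}): φ is false.
  v (successors {u, z, t}): φ is false.
  w (successors {x, y, z}): φ is false.
  x (successors {u, w, y, t}): φ is false.
  y (successors {u, w, x}): φ is false.
  z (successors {v, w, t}): φ is false.
  t (successors {v, x, z}): φ is false.
For instance, at u:
  At u: \Diamond \Box p requires \Box p at some successor in {u, v, x, y}.
    At u: \Box p is false.
    At v: \Box p is false.
    At x: \Box p is false.
    At y: \Box p is false.
  So \Diamond \Box p is false at u.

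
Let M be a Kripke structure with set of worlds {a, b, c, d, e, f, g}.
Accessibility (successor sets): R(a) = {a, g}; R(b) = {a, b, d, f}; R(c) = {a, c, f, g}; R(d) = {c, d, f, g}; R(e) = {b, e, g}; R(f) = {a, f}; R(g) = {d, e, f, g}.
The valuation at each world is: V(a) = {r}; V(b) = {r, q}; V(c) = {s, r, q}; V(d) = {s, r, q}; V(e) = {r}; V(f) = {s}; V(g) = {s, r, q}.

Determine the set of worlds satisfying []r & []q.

Recall that []ψ holds at a world iff ψ holds at every accessible world, and <>ψ holds iff ψ holds at some accessible world.
Let φ = []r & []q. Evaluate φ at each world:
  a (successors {a, g}): φ is false.
  b (successors {a, b, d, f}): φ is false.
  c (successors {a, c, f, g}): φ is false.
  d (successors {c, d, f, g}): φ is false.
  e (successors {b, e, g}): φ is false.
  f (successors {a, f}): φ is false.
  g (successors {d, e, f, g}): φ is false.
For instance, at e:
  At e: []r is true, []q is false, so []r & []q is false.
    At e: []r requires r at every successor {b, e, g}.
      At b: r is true.
      At e: r is true.
      At g: r is true.
    So []r is true at e.
    At e: []q requires q at every successor {b, e, g}.
      q fails at e, so []q is false at e.
Satisfying worlds: none.

none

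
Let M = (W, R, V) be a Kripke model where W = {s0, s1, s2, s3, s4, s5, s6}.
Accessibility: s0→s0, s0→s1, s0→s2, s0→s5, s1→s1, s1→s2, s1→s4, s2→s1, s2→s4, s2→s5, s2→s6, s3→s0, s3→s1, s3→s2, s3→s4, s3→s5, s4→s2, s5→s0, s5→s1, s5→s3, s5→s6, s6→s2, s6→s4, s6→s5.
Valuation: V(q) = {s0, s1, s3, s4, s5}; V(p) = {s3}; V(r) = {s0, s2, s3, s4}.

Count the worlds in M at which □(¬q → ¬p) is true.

7

Let φ = □(¬q → ¬p). Evaluate φ at each world:
  s0 (successors {s0, s1, s2, s5}): φ is true.
  s1 (successors {s1, s2, s4}): φ is true.
  s2 (successors {s1, s4, s5, s6}): φ is true.
  s3 (successors {s0, s1, s2, s4, s5}): φ is true.
  s4 (successors {s2}): φ is true.
  s5 (successors {s0, s1, s3, s6}): φ is true.
  s6 (successors {s2, s4, s5}): φ is true.
For instance, at s1:
  At s1: □(¬q → ¬p) requires ¬q → ¬p at every successor {s1, s2, s4}.
    At s1: ¬q → ¬p is true.
    At s2: ¬q → ¬p is true.
    At s4: ¬q → ¬p is true.
  So □(¬q → ¬p) is true at s1.
Satisfying worlds: {s0, s1, s2, s3, s4, s5, s6}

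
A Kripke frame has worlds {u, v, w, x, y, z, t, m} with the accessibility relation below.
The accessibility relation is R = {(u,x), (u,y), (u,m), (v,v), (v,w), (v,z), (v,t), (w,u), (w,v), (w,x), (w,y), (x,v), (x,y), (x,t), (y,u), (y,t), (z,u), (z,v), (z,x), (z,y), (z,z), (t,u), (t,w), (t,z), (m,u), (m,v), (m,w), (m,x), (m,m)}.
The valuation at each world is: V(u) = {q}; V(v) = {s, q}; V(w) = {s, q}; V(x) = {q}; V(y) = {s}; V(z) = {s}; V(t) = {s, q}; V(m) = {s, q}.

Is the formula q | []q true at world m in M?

Yes

At m: q is true, []q is true, so q | []q is true.
  At m: []q requires q at every successor {u, v, w, x, m}.
    At u: q is true.
    At v: q is true.
    At w: q is true.
    At x: q is true.
    At m: q is true.
  So []q is true at m.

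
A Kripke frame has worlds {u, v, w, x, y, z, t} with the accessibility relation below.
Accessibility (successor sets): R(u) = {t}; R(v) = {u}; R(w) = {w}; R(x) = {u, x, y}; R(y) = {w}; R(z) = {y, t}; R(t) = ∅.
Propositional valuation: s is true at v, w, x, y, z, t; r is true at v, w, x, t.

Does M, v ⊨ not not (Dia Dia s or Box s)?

Yes

At v: not (Dia Dia s or Box s) is false, so not not (Dia Dia s or Box s) is true.
  At v: Dia Dia s or Box s is true, so not (Dia Dia s or Box s) is false.
    At v: Dia Dia s is true, Box s is false, so Dia Dia s or Box s is true.
      At v: Dia Dia s requires Dia s at some successor in {u}.
        Dia s holds at u, so Dia Dia s is true at v.
      At v: Box s requires s at every successor {u}.
        s fails at u, so Box s is false at v.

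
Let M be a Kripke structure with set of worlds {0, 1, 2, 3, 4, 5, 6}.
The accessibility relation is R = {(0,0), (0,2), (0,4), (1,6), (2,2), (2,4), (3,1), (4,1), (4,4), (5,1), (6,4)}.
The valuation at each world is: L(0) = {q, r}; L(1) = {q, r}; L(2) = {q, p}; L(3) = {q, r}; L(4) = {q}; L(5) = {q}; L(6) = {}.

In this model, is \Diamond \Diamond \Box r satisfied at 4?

No

At 4: \Diamond \Diamond \Box r requires \Diamond \Box r at some successor in {1, 4}.
  At 1: \Diamond \Box r is false.
  At 4: \Diamond \Box r is false.
So \Diamond \Diamond \Box r is false at 4.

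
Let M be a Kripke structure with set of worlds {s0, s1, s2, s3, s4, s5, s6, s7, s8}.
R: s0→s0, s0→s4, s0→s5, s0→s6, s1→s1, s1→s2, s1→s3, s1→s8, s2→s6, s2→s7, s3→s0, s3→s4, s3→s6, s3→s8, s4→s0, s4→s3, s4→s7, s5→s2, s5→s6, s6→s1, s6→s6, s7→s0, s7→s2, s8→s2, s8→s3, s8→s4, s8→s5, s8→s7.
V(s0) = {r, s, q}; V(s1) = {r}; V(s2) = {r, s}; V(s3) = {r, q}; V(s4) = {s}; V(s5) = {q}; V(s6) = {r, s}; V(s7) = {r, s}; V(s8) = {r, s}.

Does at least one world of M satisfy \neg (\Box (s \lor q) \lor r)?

No

Let φ = \neg (\Box (s \lor q) \lor r). Evaluate φ at each world:
  s0 (successors {s0, s4, s5, s6}): φ is false.
  s1 (successors {s1, s2, s3, s8}): φ is false.
  s2 (successors {s6, s7}): φ is false.
  s3 (successors {s0, s4, s6, s8}): φ is false.
  s4 (successors {s0, s3, s7}): φ is false.
  s5 (successors {s2, s6}): φ is false.
  s6 (successors {s1, s6}): φ is false.
  s7 (successors {s0, s2}): φ is false.
  s8 (successors {s2, s3, s4, s5, s7}): φ is false.
For instance, at s1:
  At s1: \Box (s \lor q) \lor r is true, so \neg (\Box (s \lor q) \lor r) is false.
    At s1: \Box (s \lor q) is false, r is true, so \Box (s \lor q) \lor r is true.
      At s1: \Box (s \lor q) requires s \lor q at every successor {s1, s2, s3, s8}.
        s \lor q fails at s1, so \Box (s \lor q) is false at s1.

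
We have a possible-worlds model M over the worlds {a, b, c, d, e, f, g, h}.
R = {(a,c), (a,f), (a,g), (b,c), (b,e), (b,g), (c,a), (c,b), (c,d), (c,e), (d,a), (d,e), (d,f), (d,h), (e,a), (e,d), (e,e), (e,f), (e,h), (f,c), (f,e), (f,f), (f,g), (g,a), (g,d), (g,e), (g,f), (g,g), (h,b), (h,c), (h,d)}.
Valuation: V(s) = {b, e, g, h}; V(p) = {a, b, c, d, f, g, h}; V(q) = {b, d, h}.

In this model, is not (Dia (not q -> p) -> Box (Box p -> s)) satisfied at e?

Yes

At e: Dia (not q -> p) -> Box (Box p -> s) is false, so not (Dia (not q -> p) -> Box (Box p -> s)) is true.
  At e: Dia (not q -> p) is true, Box (Box p -> s) is false, so Dia (not q -> p) -> Box (Box p -> s) is false.
    At e: Dia (not q -> p) requires not q -> p at some successor in {a, d, e, f, h}.
      not q -> p holds at a, so Dia (not q -> p) is true at e.
    At e: Box (Box p -> s) requires Box p -> s at every successor {a, d, e, f, h}.
      Box p -> s fails at a, so Box (Box p -> s) is false at e.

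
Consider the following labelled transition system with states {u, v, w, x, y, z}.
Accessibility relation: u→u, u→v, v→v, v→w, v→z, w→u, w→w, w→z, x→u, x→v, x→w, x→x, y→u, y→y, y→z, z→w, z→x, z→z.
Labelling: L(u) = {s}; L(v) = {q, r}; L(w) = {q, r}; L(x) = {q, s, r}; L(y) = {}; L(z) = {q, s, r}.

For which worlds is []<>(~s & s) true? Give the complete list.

Let φ = []<>(~s & s). Evaluate φ at each world:
  u (successors {u, v}): φ is false.
  v (successors {v, w, z}): φ is false.
  w (successors {u, w, z}): φ is false.
  x (successors {u, v, w, x}): φ is false.
  y (successors {u, y, z}): φ is false.
  z (successors {w, x, z}): φ is false.
For instance, at x:
  At x: []<>(~s & s) requires <>(~s & s) at every successor {u, v, w, x}.
    <>(~s & s) fails at u, so []<>(~s & s) is false at x.
      At u: <>(~s & s) requires ~s & s at some successor in {u, v}.
        At u: ~s & s is false.
        At v: ~s & s is false.
      So <>(~s & s) is false at u.
Satisfying worlds: none.

none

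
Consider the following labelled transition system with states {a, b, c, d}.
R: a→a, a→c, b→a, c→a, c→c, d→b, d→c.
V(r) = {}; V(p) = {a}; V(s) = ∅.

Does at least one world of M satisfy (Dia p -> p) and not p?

Recall that Dia ψ holds at a world iff ψ holds at some accessible world.
Let φ = (Dia p -> p) and not p. Evaluate φ at each world:
  a (successors {a, c}): φ is false.
  b (successors {a}): φ is false.
  c (successors {a, c}): φ is false.
  d (successors {b, c}): φ is true.
Detail at d (witness):
  At d: Dia p -> p is true, not p is true, so (Dia p -> p) and not p is true.
    At d: Dia p is false, p is false, so Dia p -> p is true.
      At d: Dia p requires p at some successor in {b, c}.
        At b: p is false.
        At c: p is false.
      So Dia p is false at d.

Yes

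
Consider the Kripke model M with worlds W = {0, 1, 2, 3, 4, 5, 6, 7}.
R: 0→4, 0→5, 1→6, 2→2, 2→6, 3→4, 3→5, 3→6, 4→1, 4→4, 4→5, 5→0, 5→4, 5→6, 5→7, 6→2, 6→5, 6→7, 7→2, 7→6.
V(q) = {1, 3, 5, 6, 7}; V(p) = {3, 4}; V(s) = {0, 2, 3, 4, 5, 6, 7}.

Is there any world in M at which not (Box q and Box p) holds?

Yes

Recall that Box ψ holds at a world iff ψ holds at every accessible world, and Dia ψ holds iff ψ holds at some accessible world.
Let φ = not (Box q and Box p). Evaluate φ at each world:
  0 (successors {4, 5}): φ is true.
  1 (successors {6}): φ is true.
  2 (successors {2, 6}): φ is true.
  3 (successors {4, 5, 6}): φ is true.
  4 (successors {1, 4, 5}): φ is true.
  5 (successors {0, 4, 6, 7}): φ is true.
  6 (successors {2, 5, 7}): φ is true.
  7 (successors {2, 6}): φ is true.
Detail at 0 (witness):
  At 0: Box q and Box p is false, so not (Box q and Box p) is true.
    At 0: Box q is false, Box p is false, so Box q and Box p is false.
      At 0: Box q requires q at every successor {4, 5}.
        q fails at 4, so Box q is false at 0.
      At 0: Box p requires p at every successor {4, 5}.
        p fails at 5, so Box p is false at 0.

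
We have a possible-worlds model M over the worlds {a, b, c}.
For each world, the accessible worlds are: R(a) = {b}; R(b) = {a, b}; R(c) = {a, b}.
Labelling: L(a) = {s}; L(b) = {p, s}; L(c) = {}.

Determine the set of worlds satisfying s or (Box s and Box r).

Let φ = s or (Box s and Box r). Evaluate φ at each world:
  a (successors {b}): φ is true.
  b (successors {a, b}): φ is true.
  c (successors {a, b}): φ is false.
For instance, at a:
  At a: s is true, Box s and Box r is false, so s or (Box s and Box r) is true.
    At a: Box s is true, Box r is false, so Box s and Box r is false.
      At a: Box s requires s at every successor {b}.
        At b: s is true.
      So Box s is true at a.
      At a: Box r requires r at every successor {b}.
        r fails at b, so Box r is false at a.
Satisfying worlds: {a, b}

a, b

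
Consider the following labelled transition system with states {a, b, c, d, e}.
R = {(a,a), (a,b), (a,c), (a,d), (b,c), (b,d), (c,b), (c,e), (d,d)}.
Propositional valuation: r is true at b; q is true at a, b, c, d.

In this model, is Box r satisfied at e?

At e: no accessible worlds, so Box r holds vacuously.

Yes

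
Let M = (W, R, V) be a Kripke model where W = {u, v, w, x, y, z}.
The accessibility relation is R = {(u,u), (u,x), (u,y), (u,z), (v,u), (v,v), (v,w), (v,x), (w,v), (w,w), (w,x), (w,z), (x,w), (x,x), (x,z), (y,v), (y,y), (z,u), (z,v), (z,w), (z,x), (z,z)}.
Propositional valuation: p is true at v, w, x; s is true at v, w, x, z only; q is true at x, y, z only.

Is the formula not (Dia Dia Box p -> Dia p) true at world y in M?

Recall that Box ψ holds at a world iff ψ holds at every accessible world, and Dia ψ holds iff ψ holds at some accessible world.
At y: Dia Dia Box p -> Dia p is true, so not (Dia Dia Box p -> Dia p) is false.
  At y: Dia Dia Box p is false, Dia p is true, so Dia Dia Box p -> Dia p is true.
    At y: Dia Dia Box p requires Dia Box p at some successor in {v, y}.
      At v: Dia Box p is false.
      At y: Dia Box p is false.
    So Dia Dia Box p is false at y.
    At y: Dia p requires p at some successor in {v, y}.
      p holds at v, so Dia p is true at y.

No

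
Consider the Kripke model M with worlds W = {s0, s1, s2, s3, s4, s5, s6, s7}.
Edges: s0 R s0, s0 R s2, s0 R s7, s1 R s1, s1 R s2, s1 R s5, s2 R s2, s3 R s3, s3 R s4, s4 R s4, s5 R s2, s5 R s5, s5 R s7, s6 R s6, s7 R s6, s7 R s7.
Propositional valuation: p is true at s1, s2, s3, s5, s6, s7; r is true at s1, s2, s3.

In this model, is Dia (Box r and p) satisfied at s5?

Recall that Box ψ holds at a world iff ψ holds at every accessible world, and Dia ψ holds iff ψ holds at some accessible world.
At s5: Dia (Box r and p) requires Box r and p at some successor in {s2, s5, s7}.
  Box r and p holds at s2, so Dia (Box r and p) is true at s5.
    At s2: Box r is true, p is true, so Box r and p is true.
      At s2: Box r requires r at every successor {s2}.
        At s2: r is true.
      So Box r is true at s2.

Yes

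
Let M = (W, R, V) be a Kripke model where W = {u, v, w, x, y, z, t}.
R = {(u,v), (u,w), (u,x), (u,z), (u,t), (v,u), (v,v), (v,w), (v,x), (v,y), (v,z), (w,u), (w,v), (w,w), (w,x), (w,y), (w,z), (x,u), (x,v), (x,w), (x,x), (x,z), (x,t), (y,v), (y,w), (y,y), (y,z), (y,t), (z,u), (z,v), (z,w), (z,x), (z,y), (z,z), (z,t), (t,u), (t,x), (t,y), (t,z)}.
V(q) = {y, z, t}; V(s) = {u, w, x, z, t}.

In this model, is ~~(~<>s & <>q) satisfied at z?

No

At z: ~(~<>s & <>q) is true, so ~~(~<>s & <>q) is false.
  At z: ~<>s & <>q is false, so ~(~<>s & <>q) is true.
    At z: ~<>s is false, <>q is true, so ~<>s & <>q is false.
      At z: <>s is true, so ~<>s is false.
      At z: <>q requires q at some successor in {u, v, w, x, y, z, t}.
        q holds at y, so <>q is true at z.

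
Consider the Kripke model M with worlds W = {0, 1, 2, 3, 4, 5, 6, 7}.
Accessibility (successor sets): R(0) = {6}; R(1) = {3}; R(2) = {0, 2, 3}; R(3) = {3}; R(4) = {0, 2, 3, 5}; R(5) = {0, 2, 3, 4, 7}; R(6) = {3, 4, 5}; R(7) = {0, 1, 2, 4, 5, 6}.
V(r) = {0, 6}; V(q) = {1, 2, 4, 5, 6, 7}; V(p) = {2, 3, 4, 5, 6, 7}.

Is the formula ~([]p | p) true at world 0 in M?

Recall that []ψ holds at a world iff ψ holds at every accessible world, and <>ψ holds iff ψ holds at some accessible world.
At 0: []p | p is true, so ~([]p | p) is false.
  At 0: []p is true, p is false, so []p | p is true.
    At 0: []p requires p at every successor {6}.
      At 6: p is true.
    So []p is true at 0.

No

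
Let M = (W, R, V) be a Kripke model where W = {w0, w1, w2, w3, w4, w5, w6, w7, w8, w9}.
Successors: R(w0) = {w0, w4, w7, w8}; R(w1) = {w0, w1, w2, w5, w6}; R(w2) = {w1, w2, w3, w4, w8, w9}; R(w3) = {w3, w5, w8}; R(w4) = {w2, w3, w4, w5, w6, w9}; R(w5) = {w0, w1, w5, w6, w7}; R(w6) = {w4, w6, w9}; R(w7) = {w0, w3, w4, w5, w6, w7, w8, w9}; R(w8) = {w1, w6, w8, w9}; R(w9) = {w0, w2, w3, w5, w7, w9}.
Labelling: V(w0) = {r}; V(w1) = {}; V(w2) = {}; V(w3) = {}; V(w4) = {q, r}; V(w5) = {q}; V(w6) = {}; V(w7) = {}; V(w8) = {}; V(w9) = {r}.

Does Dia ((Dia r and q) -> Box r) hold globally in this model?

Let φ = Dia ((Dia r and q) -> Box r). Evaluate φ at each world:
  w0 (successors {w0, w4, w7, w8}): φ is true.
  w1 (successors {w0, w1, w2, w5, w6}): φ is true.
  w2 (successors {w1, w2, w3, w4, w8, w9}): φ is true.
  w3 (successors {w3, w5, w8}): φ is true.
  w4 (successors {w2, w3, w4, w5, w6, w9}): φ is true.
  w5 (successors {w0, w1, w5, w6, w7}): φ is true.
  w6 (successors {w4, w6, w9}): φ is true.
  w7 (successors {w0, w3, w4, w5, w6, w7, w8, w9}): φ is true.
  w8 (successors {w1, w6, w8, w9}): φ is true.
  w9 (successors {w0, w2, w3, w5, w7, w9}): φ is true.
For instance, at w5:
  At w5: Dia ((Dia r and q) -> Box r) requires (Dia r and q) -> Box r at some successor in {w0, w1, w5, w6, w7}.
    (Dia r and q) -> Box r holds at w0, so Dia ((Dia r and q) -> Box r) is true at w5.
      At w0: Dia r and q is false, Box r is false, so (Dia r and q) -> Box r is true.

Yes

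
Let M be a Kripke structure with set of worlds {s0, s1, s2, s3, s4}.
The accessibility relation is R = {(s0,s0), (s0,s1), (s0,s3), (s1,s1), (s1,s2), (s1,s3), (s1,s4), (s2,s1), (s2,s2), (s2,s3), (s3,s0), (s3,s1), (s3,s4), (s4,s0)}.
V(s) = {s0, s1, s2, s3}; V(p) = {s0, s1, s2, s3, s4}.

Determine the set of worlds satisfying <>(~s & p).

s1, s3

Recall that <>ψ holds at a world iff ψ holds at some accessible world.
Let φ = <>(~s & p). Evaluate φ at each world:
  s0 (successors {s0, s1, s3}): φ is false.
  s1 (successors {s1, s2, s3, s4}): φ is true.
  s2 (successors {s1, s2, s3}): φ is false.
  s3 (successors {s0, s1, s4}): φ is true.
  s4 (successors {s0}): φ is false.
For instance, at s1:
  At s1: <>(~s & p) requires ~s & p at some successor in {s1, s2, s3, s4}.
    ~s & p holds at s4, so <>(~s & p) is true at s1.
Satisfying worlds: {s1, s3}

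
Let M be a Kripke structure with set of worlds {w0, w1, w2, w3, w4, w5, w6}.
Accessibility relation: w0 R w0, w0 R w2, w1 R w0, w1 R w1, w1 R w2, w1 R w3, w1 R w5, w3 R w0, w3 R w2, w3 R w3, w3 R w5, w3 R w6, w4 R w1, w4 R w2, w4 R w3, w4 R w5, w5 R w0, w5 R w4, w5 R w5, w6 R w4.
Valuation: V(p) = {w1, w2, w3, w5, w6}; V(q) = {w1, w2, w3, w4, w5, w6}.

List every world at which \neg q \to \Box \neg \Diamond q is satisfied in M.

Let φ = \neg q \to \Box \neg \Diamond q. Evaluate φ at each world:
  w0 (successors {w0, w2}): φ is false.
  w1 (successors {w0, w1, w2, w3, w5}): φ is true.
  w2 (successors ∅): φ is true.
  w3 (successors {w0, w2, w3, w5, w6}): φ is true.
  w4 (successors {w1, w2, w3, w5}): φ is true.
  w5 (successors {w0, w4, w5}): φ is true.
  w6 (successors {w4}): φ is true.
For instance, at w6:
  At w6: \neg q is false, \Box \neg \Diamond q is false, so \neg q \to \Box \neg \Diamond q is true.
    At w6: \Box \neg \Diamond q requires \neg \Diamond q at every successor {w4}.
      \neg \Diamond q fails at w4, so \Box \neg \Diamond q is false at w6.
Satisfying worlds: {w1, w2, w3, w4, w5, w6}

w1, w2, w3, w4, w5, w6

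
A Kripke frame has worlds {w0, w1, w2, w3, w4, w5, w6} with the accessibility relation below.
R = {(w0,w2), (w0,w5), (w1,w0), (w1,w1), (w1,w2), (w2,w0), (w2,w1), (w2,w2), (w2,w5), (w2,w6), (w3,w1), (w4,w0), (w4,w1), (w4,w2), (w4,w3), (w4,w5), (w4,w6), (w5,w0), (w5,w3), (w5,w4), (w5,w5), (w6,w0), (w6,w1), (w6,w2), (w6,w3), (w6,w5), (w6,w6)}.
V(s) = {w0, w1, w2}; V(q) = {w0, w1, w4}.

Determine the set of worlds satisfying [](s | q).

w1, w3

Recall that []ψ holds at a world iff ψ holds at every accessible world, and <>ψ holds iff ψ holds at some accessible world.
Let φ = [](s | q). Evaluate φ at each world:
  w0 (successors {w2, w5}): φ is false.
  w1 (successors {w0, w1, w2}): φ is true.
  w2 (successors {w0, w1, w2, w5, w6}): φ is false.
  w3 (successors {w1}): φ is true.
  w4 (successors {w0, w1, w2, w3, w5, w6}): φ is false.
  w5 (successors {w0, w3, w4, w5}): φ is false.
  w6 (successors {w0, w1, w2, w3, w5, w6}): φ is false.
For instance, at w4:
  At w4: [](s | q) requires s | q at every successor {w0, w1, w2, w3, w5, w6}.
    s | q fails at w3, so [](s | q) is false at w4.
Satisfying worlds: {w1, w3}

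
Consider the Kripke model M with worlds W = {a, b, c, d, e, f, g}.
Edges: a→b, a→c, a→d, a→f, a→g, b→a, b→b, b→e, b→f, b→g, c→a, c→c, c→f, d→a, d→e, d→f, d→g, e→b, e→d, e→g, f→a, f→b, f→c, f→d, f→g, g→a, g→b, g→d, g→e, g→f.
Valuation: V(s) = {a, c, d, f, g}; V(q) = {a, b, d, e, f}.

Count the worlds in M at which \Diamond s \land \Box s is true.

Let φ = \Diamond s \land \Box s. Evaluate φ at each world:
  a (successors {b, c, d, f, g}): φ is false.
  b (successors {a, b, e, f, g}): φ is false.
  c (successors {a, c, f}): φ is true.
  d (successors {a, e, f, g}): φ is false.
  e (successors {b, d, g}): φ is false.
  f (successors {a, b, c, d, g}): φ is false.
  g (successors {a, b, d, e, f}): φ is false.
For instance, at a:
  At a: \Diamond s is true, \Box s is false, so \Diamond s \land \Box s is false.
    At a: \Diamond s requires s at some successor in {b, c, d, f, g}.
      s holds at c, so \Diamond s is true at a.
    At a: \Box s requires s at every successor {b, c, d, f, g}.
      s fails at b, so \Box s is false at a.
Satisfying worlds: {c}

1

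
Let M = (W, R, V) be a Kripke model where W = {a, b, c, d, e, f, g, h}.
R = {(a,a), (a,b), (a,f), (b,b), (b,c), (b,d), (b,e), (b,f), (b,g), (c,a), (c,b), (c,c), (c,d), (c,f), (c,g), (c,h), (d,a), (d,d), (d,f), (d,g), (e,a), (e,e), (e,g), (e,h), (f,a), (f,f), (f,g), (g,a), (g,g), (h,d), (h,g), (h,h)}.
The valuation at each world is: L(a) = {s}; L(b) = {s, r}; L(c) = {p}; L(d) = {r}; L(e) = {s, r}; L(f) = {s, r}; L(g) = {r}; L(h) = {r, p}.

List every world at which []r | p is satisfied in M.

c, h

Let φ = []r | p. Evaluate φ at each world:
  a (successors {a, b, f}): φ is false.
  b (successors {b, c, d, e, f, g}): φ is false.
  c (successors {a, b, c, d, f, g, h}): φ is true.
  d (successors {a, d, f, g}): φ is false.
  e (successors {a, e, g, h}): φ is false.
  f (successors {a, f, g}): φ is false.
  g (successors {a, g}): φ is false.
  h (successors {d, g, h}): φ is true.
For instance, at b:
  At b: []r is false, p is false, so []r | p is false.
    At b: []r requires r at every successor {b, c, d, e, f, g}.
      r fails at c, so []r is false at b.
Satisfying worlds: {c, h}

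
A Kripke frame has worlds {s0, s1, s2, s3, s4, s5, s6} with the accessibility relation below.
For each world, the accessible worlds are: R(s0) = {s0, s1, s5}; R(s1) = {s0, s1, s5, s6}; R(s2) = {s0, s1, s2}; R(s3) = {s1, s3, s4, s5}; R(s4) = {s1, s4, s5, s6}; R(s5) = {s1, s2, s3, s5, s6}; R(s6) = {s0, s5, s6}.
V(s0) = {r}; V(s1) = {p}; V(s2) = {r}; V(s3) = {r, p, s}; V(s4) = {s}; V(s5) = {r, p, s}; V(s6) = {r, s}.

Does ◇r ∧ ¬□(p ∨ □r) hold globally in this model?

Let φ = ◇r ∧ ¬□(p ∨ □r). Evaluate φ at each world:
  s0 (successors {s0, s1, s5}): φ is true.
  s1 (successors {s0, s1, s5, s6}): φ is true.
  s2 (successors {s0, s1, s2}): φ is true.
  s3 (successors {s1, s3, s4, s5}): φ is true.
  s4 (successors {s1, s4, s5, s6}): φ is true.
  s5 (successors {s1, s2, s3, s5, s6}): φ is true.
  s6 (successors {s0, s5, s6}): φ is true.
For instance, at s5:
  At s5: ◇r is true, ¬□(p ∨ □r) is true, so ◇r ∧ ¬□(p ∨ □r) is true.
    At s5: ◇r requires r at some successor in {s1, s2, s3, s5, s6}.
      r holds at s2, so ◇r is true at s5.
    At s5: □(p ∨ □r) is false, so ¬□(p ∨ □r) is true.
      At s5: □(p ∨ □r) requires p ∨ □r at every successor {s1, s2, s3, s5, s6}.
        p ∨ □r fails at s2, so □(p ∨ □r) is false at s5.

Yes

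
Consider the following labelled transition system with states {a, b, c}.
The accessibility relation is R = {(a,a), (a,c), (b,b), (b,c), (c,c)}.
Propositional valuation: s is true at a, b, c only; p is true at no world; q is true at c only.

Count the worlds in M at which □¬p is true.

3

Let φ = □¬p. Evaluate φ at each world:
  a (successors {a, c}): φ is true.
  b (successors {b, c}): φ is true.
  c (successors {c}): φ is true.
For instance, at b:
  At b: □¬p requires ¬p at every successor {b, c}.
    At b: ¬p is true.
    At c: ¬p is true.
  So □¬p is true at b.
Satisfying worlds: {a, b, c}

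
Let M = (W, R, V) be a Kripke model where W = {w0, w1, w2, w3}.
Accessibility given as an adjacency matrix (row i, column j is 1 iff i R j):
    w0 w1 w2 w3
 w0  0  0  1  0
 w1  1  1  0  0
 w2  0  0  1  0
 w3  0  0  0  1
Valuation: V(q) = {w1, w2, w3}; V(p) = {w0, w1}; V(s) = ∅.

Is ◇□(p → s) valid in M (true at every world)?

Yes

Let φ = ◇□(p → s). Evaluate φ at each world:
  w0 (successors {w2}): φ is true.
  w1 (successors {w0, w1}): φ is true.
  w2 (successors {w2}): φ is true.
  w3 (successors {w3}): φ is true.
For instance, at w0:
  At w0: ◇□(p → s) requires □(p → s) at some successor in {w2}.
    □(p → s) holds at w2, so ◇□(p → s) is true at w0.
      At w2: □(p → s) requires p → s at every successor {w2}.
        At w2: p → s is true.
      So □(p → s) is true at w2.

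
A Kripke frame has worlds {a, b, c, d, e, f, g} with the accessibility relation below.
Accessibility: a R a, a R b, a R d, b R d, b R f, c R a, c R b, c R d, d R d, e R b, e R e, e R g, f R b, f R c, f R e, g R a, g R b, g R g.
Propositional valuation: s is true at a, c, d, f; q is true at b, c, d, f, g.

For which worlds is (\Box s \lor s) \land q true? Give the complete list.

Recall that \Box ψ holds at a world iff ψ holds at every accessible world, and \Diamond ψ holds iff ψ holds at some accessible world.
Let φ = (\Box s \lor s) \land q. Evaluate φ at each world:
  a (successors {a, b, d}): φ is false.
  b (successors {d, f}): φ is true.
  c (successors {a, b, d}): φ is true.
  d (successors {d}): φ is true.
  e (successors {b, e, g}): φ is false.
  f (successors {b, c, e}): φ is true.
  g (successors {a, b, g}): φ is false.
For instance, at d:
  At d: \Box s \lor s is true, q is true, so (\Box s \lor s) \land q is true.
    At d: \Box s is true, s is true, so \Box s \lor s is true.
      At d: \Box s requires s at every successor {d}.
        At d: s is true.
      So \Box s is true at d.
Satisfying worlds: {b, c, d, f}

b, c, d, f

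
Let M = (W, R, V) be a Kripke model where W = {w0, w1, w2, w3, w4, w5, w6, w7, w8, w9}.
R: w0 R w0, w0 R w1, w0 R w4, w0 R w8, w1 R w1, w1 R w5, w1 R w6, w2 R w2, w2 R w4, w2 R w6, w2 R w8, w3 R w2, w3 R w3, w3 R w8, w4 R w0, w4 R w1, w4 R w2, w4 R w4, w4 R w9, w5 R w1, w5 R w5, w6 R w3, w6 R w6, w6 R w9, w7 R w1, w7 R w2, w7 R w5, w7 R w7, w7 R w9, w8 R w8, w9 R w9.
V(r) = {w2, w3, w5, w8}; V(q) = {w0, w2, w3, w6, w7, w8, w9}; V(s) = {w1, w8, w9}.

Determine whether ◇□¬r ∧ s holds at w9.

Recall that □ψ holds at a world iff ψ holds at every accessible world, and ◇ψ holds iff ψ holds at some accessible world.
At w9: ◇□¬r is true, s is true, so ◇□¬r ∧ s is true.
  At w9: ◇□¬r requires □¬r at some successor in {w9}.
    □¬r holds at w9, so ◇□¬r is true at w9.
      At w9: □¬r requires ¬r at every successor {w9}.
        At w9: ¬r is true.
      So □¬r is true at w9.

Yes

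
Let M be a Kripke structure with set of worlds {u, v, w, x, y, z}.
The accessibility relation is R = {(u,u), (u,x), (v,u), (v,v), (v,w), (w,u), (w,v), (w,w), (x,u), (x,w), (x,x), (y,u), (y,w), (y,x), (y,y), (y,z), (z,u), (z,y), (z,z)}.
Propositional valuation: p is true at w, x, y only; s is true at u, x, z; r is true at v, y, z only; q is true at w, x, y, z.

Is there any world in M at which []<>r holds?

Let φ = []<>r. Evaluate φ at each world:
  u (successors {u, x}): φ is false.
  v (successors {u, v, w}): φ is false.
  w (successors {u, v, w}): φ is false.
  x (successors {u, w, x}): φ is false.
  y (successors {u, w, x, y, z}): φ is false.
  z (successors {u, y, z}): φ is false.
For instance, at u:
  At u: []<>r requires <>r at every successor {u, x}.
    <>r fails at u, so []<>r is false at u.
      At u: <>r requires r at some successor in {u, x}.
        At u: r is false.
        At x: r is false.
      So <>r is false at u.

No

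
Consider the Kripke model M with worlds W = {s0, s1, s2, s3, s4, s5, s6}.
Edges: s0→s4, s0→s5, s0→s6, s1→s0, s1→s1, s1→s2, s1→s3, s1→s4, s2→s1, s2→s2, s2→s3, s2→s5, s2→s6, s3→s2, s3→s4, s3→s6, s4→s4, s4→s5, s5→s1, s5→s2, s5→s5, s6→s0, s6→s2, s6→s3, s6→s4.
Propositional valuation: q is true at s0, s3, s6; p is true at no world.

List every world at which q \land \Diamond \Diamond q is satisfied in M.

Recall that \Diamond ψ holds at a world iff ψ holds at some accessible world.
Let φ = q \land \Diamond \Diamond q. Evaluate φ at each world:
  s0 (successors {s4, s5, s6}): φ is true.
  s1 (successors {s0, s1, s2, s3, s4}): φ is false.
  s2 (successors {s1, s2, s3, s5, s6}): φ is false.
  s3 (successors {s2, s4, s6}): φ is true.
  s4 (successors {s4, s5}): φ is false.
  s5 (successors {s1, s2, s5}): φ is false.
  s6 (successors {s0, s2, s3, s4}): φ is true.
For instance, at s1:
  At s1: q is false, \Diamond \Diamond q is true, so q \land \Diamond \Diamond q is false.
    At s1: \Diamond \Diamond q requires \Diamond q at some successor in {s0, s1, s2, s3, s4}.
      \Diamond q holds at s0, so \Diamond \Diamond q is true at s1.
Satisfying worlds: {s0, s3, s6}

s0, s3, s6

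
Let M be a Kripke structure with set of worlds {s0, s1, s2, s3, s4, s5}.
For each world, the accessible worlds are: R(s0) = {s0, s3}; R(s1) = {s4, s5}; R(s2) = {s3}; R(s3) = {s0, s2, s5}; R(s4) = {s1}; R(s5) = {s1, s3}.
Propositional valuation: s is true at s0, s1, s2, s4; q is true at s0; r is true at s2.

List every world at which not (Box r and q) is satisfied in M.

Let φ = not (Box r and q). Evaluate φ at each world:
  s0 (successors {s0, s3}): φ is true.
  s1 (successors {s4, s5}): φ is true.
  s2 (successors {s3}): φ is true.
  s3 (successors {s0, s2, s5}): φ is true.
  s4 (successors {s1}): φ is true.
  s5 (successors {s1, s3}): φ is true.
For instance, at s3:
  At s3: Box r and q is false, so not (Box r and q) is true.
    At s3: Box r is false, q is false, so Box r and q is false.
      At s3: Box r requires r at every successor {s0, s2, s5}.
        r fails at s0, so Box r is false at s3.
Satisfying worlds: {s0, s1, s2, s3, s4, s5}

s0, s1, s2, s3, s4, s5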